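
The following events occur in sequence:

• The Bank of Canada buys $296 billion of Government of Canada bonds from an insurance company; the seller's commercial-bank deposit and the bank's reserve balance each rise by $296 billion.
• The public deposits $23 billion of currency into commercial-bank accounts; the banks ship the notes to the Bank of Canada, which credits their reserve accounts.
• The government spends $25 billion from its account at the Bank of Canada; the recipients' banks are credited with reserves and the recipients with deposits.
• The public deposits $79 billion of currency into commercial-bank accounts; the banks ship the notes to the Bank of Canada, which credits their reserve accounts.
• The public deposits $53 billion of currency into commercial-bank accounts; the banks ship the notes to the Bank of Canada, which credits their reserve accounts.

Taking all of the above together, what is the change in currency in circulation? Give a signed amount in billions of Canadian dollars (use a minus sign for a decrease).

Asset purchase (from non-banks) $296 billion: no currency enters or leaves circulation → 0.
Currency deposit $23 billion: notes return to the central bank → −$23B.
Government spending $25 billion: no currency enters or leaves circulation → 0.
Currency deposit $79 billion: notes return to the central bank → −$79B.
Currency deposit $53 billion: notes return to the central bank → −$53B.
Net: 0 − 23 + 0 − 79 − 53 = -$155 billion.

-$155 billion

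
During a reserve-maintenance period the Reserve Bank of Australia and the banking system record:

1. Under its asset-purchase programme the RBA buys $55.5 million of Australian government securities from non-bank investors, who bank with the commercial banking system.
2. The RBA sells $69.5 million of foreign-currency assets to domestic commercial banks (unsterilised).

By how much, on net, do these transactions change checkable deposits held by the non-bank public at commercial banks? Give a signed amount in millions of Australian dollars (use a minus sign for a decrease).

Asset purchase (from non-banks) $55.5 million: non-bank counterparties' bank balances rise → +$55.5M.
FX sale $69.5 million: the counterparty is a bank, so public deposits are unchanged → 0.
Net: 55.5 + 0 = +$55.5 million.

+$55.5 million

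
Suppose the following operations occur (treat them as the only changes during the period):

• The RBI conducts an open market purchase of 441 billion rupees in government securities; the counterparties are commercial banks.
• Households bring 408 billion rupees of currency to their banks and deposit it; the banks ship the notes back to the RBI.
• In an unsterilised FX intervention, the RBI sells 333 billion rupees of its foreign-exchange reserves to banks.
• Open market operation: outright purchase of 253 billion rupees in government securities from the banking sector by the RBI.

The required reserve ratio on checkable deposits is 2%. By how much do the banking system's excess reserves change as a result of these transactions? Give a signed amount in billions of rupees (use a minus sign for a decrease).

+760.84 billion

OMO purchase (from banks) 441 billion rupees: reserves +441B, deposits 0.
Currency deposit 408 billion rupees: reserves +408B, deposits +408B.
FX sale 333 billion rupees: reserves −333B, deposits 0.
OMO purchase (from banks) 253 billion rupees: reserves +253B, deposits 0.
Totals: Δreserves = +769B, Δdeposits = +408B.
Δrequired reserves = 2% × +408B = +8.16B.
Δexcess reserves = Δreserves − Δrequired = +769B − (+8.16B) = +760.84 billion.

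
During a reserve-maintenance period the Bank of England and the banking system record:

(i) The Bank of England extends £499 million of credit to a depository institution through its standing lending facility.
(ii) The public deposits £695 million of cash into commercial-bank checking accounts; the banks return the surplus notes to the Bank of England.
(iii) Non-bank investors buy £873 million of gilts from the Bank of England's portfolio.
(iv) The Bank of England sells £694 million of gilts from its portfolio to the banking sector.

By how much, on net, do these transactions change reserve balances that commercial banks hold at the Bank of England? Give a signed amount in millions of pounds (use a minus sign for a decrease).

-£373 million

Discount-window loan £499 million: the loan is credited to the bank's reserve account → +£499M.
Currency deposit £695 million: returned notes are swapped for reserve credit → +£695M.
Asset sale (to non-banks) £873 million: the non-bank buyers' banks settle from reserves → −£873M.
OMO sale (to banks) £694 million: the buying banks pay out of their reserve balances → −£694M.
Net: 499 + 695 − 873 − 694 = -£373 million.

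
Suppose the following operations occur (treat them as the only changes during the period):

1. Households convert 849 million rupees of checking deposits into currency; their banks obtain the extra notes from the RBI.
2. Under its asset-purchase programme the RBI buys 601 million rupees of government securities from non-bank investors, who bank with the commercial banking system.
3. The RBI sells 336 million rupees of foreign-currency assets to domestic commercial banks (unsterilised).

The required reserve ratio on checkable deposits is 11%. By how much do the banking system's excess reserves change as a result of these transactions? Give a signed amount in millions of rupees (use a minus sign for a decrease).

Currency withdrawal 849 million rupees: reserves −849M, deposits −849M.
Asset purchase (from non-banks) 601 million rupees: reserves +601M, deposits +601M.
FX sale 336 million rupees: reserves −336M, deposits 0.
Totals: Δreserves = −584M, Δdeposits = −248M.
Δrequired reserves = 11% × −248M = −27.28M.
Δexcess reserves = Δreserves − Δrequired = −584M − (−27.28M) = -556.72 million.

-556.72 million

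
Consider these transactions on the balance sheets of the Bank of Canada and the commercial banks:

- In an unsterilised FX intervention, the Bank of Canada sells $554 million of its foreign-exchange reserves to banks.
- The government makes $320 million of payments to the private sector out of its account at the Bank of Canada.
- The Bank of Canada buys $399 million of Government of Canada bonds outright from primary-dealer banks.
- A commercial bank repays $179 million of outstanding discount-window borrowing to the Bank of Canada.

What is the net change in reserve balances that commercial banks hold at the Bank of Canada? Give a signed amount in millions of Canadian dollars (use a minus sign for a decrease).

FX sale $554 million: the buying banks pay out of their reserve balances → −$554M.
Government spending $320 million: government payments flow into bank reserve accounts → +$320M.
OMO purchase (from banks) $399 million: the Bank of Canada pays by crediting reserve accounts → +$399M.
Discount-window repayment $179 million: repayment is debited from reserves → −$179M.
Net: −554 + 320 + 399 − 179 = -$14 million.

-$14 million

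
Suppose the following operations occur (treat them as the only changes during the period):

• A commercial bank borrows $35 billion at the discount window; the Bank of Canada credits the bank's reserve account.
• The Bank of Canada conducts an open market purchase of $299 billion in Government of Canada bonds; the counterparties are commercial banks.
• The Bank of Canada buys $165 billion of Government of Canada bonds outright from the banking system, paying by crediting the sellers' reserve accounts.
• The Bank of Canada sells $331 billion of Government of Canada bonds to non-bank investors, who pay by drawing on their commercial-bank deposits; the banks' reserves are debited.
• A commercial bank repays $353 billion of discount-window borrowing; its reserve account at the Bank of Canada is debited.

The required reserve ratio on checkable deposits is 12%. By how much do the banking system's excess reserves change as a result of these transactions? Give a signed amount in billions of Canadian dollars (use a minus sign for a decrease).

Discount-window loan $35 billion: reserves +$35B, deposits 0.
OMO purchase (from banks) $299 billion: reserves +$299B, deposits 0.
OMO purchase (from banks) $165 billion: reserves +$165B, deposits 0.
Asset sale (to non-banks) $331 billion: reserves −$331B, deposits −$331B.
Discount-window repayment $353 billion: reserves −$353B, deposits 0.
Totals: Δreserves = −$185B, Δdeposits = −$331B.
Δrequired reserves = 12% × −$331B = −$39.72B.
Δexcess reserves = Δreserves − Δrequired = −$185B − (−$39.72B) = -$145.28 billion.

-$145.28 billion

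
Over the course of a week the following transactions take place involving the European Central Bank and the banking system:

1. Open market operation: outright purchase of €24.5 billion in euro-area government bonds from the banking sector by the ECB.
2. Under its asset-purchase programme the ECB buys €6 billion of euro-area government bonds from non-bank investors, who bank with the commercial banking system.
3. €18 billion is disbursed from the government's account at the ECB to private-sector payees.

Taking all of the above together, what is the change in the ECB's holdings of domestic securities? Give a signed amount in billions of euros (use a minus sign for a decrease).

ECB balance sheet:
  Assets:      Securities +€30.5B
  Liabilities: Bank reserves +€48.5B, Government deposits −€18B
So the change in the ECB's holdings of domestic securities is +€30.5 billion.

+€30.5 billion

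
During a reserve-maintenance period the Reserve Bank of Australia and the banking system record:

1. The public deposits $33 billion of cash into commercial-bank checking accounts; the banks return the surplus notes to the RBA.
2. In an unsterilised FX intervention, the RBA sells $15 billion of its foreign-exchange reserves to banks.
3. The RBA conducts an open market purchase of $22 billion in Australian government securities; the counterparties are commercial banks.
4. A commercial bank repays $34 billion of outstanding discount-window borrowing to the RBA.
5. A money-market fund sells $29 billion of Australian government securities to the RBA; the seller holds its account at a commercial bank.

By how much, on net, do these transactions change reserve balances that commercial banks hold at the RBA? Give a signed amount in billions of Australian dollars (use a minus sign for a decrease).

Currency deposit $33 billion: returned notes are swapped for reserve credit → +$33B.
FX sale $15 billion: the buying banks pay out of their reserve balances → −$15B.
OMO purchase (from banks) $22 billion: the RBA pays by crediting reserve accounts → +$22B.
Discount-window repayment $34 billion: repayment is debited from reserves → −$34B.
Asset purchase (from non-banks) $29 billion: the RBA pays by crediting reserve accounts → +$29B.
Net: 33 − 15 + 22 − 34 + 29 = +$35 billion.

+$35 billion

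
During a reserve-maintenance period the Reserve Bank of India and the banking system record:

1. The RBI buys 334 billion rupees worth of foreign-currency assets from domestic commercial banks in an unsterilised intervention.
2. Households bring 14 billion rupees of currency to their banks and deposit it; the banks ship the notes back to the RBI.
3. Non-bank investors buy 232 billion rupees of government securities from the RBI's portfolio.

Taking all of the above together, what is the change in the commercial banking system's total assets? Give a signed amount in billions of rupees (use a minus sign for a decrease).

-218 billion

FX purchase 334 billion rupees: just an asset swap on bank balance sheets → 0.
Currency deposit 14 billion rupees: bank balance sheets expand → +14B.
Asset sale (to non-banks) 232 billion rupees: bank balance sheets shrink → −232B.
Net: 0 + 14 − 232 = -218 billion.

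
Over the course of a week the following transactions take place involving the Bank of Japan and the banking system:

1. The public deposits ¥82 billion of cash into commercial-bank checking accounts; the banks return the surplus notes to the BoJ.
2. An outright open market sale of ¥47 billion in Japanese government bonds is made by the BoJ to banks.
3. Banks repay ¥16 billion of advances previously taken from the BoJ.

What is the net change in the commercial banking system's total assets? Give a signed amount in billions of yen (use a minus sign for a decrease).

Currency deposit ¥82 billion: bank balance sheets expand → +¥82B.
OMO sale (to banks) ¥47 billion: just an asset swap on bank balance sheets → 0.
Discount-window repayment ¥16 billion: bank balance sheets shrink → −¥16B.
Net: 82 + 0 − 16 = +¥66 billion.

+¥66 billion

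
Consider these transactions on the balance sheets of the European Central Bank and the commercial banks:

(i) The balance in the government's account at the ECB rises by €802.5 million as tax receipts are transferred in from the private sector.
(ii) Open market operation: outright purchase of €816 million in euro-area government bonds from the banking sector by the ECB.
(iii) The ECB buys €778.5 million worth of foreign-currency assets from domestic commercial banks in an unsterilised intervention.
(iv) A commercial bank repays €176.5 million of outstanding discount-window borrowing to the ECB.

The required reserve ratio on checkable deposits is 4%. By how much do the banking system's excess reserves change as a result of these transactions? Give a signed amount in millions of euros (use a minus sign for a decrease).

+€647.6 million

Government account inflow €802.5 million: reserves −€802.5M, deposits −€802.5M.
OMO purchase (from banks) €816 million: reserves +€816M, deposits 0.
FX purchase €778.5 million: reserves +€778.5M, deposits 0.
Discount-window repayment €176.5 million: reserves −€176.5M, deposits 0.
Totals: Δreserves = +€615.5M, Δdeposits = −€802.5M.
Δrequired reserves = 4% × −€802.5M = −€32.1M.
Δexcess reserves = Δreserves − Δrequired = +€615.5M − (−€32.1M) = +€647.6 million.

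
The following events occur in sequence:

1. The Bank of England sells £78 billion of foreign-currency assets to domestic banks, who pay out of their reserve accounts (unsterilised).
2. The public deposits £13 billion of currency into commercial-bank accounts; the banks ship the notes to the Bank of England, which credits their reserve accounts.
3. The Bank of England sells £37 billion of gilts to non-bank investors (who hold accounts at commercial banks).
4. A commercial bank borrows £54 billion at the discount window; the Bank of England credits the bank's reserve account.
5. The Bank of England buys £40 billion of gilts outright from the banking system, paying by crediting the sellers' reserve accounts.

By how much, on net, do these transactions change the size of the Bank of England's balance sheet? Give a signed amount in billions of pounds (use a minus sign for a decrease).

FX sale £78 billion: a Bank of England asset is shed → −£78B.
Currency deposit £13 billion: only the composition of liabilities changes → 0.
Asset sale (to non-banks) £37 billion: a Bank of England asset is shed → −£37B.
Discount-window loan £54 billion: a Bank of England asset is acquired → +£54B.
OMO purchase (from banks) £40 billion: a Bank of England asset is acquired → +£40B.
Net: −78 + 0 − 37 + 54 + 40 = -£21 billion.

-£21 billion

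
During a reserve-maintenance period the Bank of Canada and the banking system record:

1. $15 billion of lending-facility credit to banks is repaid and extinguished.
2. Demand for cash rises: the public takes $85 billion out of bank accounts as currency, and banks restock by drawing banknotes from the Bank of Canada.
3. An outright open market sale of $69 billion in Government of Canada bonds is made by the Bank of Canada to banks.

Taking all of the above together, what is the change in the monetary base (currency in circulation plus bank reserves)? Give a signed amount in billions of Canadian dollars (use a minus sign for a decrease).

Discount-window repayment $15 billion: Bank of Canada balance sheet contracts → −$15B.
Currency withdrawal $85 billion: just a shift between currency and reserves — both are base money → 0.
OMO sale (to banks) $69 billion: Bank of Canada balance sheet contracts → −$69B.
Net: −15 + 0 − 69 = -$84 billion.

-$84 billion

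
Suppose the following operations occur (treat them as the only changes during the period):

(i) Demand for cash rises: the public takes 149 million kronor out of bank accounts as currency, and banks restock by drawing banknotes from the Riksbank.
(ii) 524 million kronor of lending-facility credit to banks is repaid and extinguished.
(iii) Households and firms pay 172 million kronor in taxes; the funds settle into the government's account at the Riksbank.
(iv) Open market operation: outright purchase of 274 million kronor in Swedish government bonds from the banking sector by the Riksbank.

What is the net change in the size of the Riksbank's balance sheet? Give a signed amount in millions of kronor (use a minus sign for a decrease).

-250 million

Riksbank balance sheet:
  Assets:      Securities +274M, Loans to banks −524M
  Liabilities: Bank reserves −571M, Currency in circulation +149M, Government deposits +172M
Change in total Riksbank assets = -250 million.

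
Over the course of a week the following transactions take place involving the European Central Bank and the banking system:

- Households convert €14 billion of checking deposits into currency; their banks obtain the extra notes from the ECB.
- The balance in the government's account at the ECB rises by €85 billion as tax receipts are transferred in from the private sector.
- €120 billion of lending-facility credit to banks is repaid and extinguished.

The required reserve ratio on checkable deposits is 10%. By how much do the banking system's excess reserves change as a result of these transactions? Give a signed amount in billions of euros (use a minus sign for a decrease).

-€209.1 billion

Currency withdrawal €14 billion: reserves −€14B, deposits −€14B.
Government account inflow €85 billion: reserves −€85B, deposits −€85B.
Discount-window repayment €120 billion: reserves −€120B, deposits 0.
Totals: Δreserves = −€219B, Δdeposits = −€99B.
Δrequired reserves = 10% × −€99B = −€9.9B.
Δexcess reserves = Δreserves − Δrequired = −€219B − (−€9.9B) = -€209.1 billion.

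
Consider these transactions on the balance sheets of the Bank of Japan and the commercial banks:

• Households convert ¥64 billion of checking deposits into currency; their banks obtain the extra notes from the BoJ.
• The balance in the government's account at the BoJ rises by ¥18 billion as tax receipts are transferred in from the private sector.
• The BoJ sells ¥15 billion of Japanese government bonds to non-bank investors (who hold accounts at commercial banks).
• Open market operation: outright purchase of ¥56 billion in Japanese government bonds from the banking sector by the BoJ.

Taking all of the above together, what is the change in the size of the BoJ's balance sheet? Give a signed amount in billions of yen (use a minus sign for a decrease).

Currency withdrawal ¥64 billion: only the composition of liabilities changes → 0.
Government account inflow ¥18 billion: only the composition of liabilities changes → 0.
Asset sale (to non-banks) ¥15 billion: a BoJ asset is shed → −¥15B.
OMO purchase (from banks) ¥56 billion: a BoJ asset is acquired → +¥56B.
Net: 0 + 0 − 15 + 56 = +¥41 billion.

+¥41 billion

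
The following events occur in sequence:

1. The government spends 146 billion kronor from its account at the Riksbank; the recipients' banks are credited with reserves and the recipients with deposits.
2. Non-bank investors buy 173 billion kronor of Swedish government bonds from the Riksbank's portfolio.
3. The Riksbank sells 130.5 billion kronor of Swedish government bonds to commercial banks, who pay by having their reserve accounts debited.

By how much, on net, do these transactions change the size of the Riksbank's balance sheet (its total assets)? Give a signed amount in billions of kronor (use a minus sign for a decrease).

Government spending 146 billion kronor: only the composition of liabilities changes → 0.
Asset sale (to non-banks) 173 billion kronor: a Riksbank asset is shed → −173B.
OMO sale (to banks) 130.5 billion kronor: a Riksbank asset is shed → −130.5B.
Net: 0 − 173 − 130.5 = -303.5 billion.

-303.5 billion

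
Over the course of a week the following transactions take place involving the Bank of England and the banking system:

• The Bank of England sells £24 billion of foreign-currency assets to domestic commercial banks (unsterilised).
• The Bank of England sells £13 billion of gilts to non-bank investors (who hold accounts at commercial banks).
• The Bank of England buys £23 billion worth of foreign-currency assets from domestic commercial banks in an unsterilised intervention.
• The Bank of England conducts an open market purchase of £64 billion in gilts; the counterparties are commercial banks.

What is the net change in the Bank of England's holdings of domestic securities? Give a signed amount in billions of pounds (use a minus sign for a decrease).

Bank of England balance sheet:
  Assets:      Securities +£51B, Foreign assets −£1B
  Liabilities: Bank reserves +£50B
So the change in the Bank of England's holdings of domestic securities is +£51 billion.

+£51 billion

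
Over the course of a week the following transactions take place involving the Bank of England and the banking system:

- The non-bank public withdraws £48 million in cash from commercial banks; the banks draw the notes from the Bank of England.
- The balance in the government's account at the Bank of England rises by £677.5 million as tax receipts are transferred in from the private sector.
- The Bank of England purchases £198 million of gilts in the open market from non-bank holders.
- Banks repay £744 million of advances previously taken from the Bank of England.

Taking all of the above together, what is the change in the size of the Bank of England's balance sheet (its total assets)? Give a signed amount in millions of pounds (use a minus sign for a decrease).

Bank of England balance sheet:
  Assets:      Securities +£198M, Loans to banks −£744M
  Liabilities: Bank reserves −£1271.5M, Currency in circulation +£48M, Government deposits +£677.5M
Commercial banking system:
  Assets:      Reserves at CB −£1271.5M
  Liabilities: Checkable deposits −£527.5M, Borrowings from CB −£744M
Change in total Bank of England assets = -£546 million.

-£546 million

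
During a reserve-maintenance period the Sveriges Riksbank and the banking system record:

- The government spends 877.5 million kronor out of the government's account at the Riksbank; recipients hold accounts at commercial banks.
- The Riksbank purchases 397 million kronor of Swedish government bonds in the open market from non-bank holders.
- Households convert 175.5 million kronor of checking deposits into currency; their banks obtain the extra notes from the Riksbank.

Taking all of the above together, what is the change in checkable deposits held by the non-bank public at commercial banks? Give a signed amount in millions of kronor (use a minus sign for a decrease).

Government spending 877.5 million kronor: non-bank counterparties' bank balances rise → +877.5M.
Asset purchase (from non-banks) 397 million kronor: non-bank counterparties' bank balances rise → +397M.
Currency withdrawal 175.5 million kronor: non-bank counterparties' bank balances fall → −175.5M.
Net: 877.5 + 397 − 175.5 = +1099 million.

+1099 million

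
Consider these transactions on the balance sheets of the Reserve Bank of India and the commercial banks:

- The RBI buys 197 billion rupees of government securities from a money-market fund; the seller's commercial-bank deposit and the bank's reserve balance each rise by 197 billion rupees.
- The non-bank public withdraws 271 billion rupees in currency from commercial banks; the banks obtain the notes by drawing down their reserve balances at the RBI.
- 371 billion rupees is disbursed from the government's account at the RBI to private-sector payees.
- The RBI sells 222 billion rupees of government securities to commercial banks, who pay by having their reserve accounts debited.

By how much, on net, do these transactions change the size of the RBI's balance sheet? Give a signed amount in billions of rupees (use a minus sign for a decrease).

-25 billion

RBI balance sheet:
  Assets:      Securities −25B
  Liabilities: Bank reserves +75B, Currency in circulation +271B, Government deposits −371B
Commercial banking system:
  Assets:      Reserves at CB +75B, Securities +222B
  Liabilities: Checkable deposits +297B
Change in total RBI assets = -25 billion.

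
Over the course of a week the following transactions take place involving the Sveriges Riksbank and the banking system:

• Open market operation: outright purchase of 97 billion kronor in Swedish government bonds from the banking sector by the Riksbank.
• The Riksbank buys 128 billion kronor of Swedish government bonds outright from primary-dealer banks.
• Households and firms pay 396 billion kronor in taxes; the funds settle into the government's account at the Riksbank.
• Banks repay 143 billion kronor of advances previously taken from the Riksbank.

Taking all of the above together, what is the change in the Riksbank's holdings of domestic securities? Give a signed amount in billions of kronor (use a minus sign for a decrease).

+225 billion

Riksbank balance sheet:
  Assets:      Securities +225B, Loans to banks −143B
  Liabilities: Bank reserves −314B, Government deposits +396B
Commercial banking system:
  Assets:      Reserves at CB −314B, Securities −225B
  Liabilities: Checkable deposits −396B, Borrowings from CB −143B
So the change in the Riksbank's holdings of domestic securities is +225 billion.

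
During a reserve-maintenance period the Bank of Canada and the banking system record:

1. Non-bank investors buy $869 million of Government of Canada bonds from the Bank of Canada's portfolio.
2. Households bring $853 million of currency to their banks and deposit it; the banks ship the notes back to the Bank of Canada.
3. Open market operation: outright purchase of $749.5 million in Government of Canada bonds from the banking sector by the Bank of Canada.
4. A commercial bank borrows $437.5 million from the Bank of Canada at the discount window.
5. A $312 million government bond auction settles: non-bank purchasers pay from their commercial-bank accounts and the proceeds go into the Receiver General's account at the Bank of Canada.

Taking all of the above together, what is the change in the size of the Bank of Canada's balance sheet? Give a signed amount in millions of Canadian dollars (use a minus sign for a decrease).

Asset sale (to non-banks) $869 million: a Bank of Canada asset is shed → −$869M.
Currency deposit $853 million: only the composition of liabilities changes → 0.
OMO purchase (from banks) $749.5 million: a Bank of Canada asset is acquired → +$749.5M.
Discount-window loan $437.5 million: a Bank of Canada asset is acquired → +$437.5M.
Government account inflow $312 million: only the composition of liabilities changes → 0.
Net: −869 + 0 + 749.5 + 437.5 + 0 = +$318 million.

+$318 million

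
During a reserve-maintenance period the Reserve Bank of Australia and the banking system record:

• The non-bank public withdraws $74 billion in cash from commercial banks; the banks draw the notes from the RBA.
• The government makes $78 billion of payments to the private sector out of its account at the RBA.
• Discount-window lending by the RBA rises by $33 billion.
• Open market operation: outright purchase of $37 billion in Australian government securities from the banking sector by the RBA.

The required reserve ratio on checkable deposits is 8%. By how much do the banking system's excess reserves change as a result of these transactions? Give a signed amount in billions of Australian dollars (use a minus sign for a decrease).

Currency withdrawal $74 billion: reserves −$74B, deposits −$74B.
Government spending $78 billion: reserves +$78B, deposits +$78B.
Discount-window loan $33 billion: reserves +$33B, deposits 0.
OMO purchase (from banks) $37 billion: reserves +$37B, deposits 0.
Totals: Δreserves = +$74B, Δdeposits = +$4B.
Δrequired reserves = 8% × +$4B = +$0.32B.
Δexcess reserves = Δreserves − Δrequired = +$74B − (+$0.32B) = +$73.68 billion.

+$73.68 billion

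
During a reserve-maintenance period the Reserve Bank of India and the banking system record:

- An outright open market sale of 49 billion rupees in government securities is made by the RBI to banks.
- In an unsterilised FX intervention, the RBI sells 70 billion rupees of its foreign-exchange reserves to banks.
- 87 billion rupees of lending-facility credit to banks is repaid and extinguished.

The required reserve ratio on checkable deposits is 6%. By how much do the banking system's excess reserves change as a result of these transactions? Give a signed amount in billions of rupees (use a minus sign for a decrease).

-206 billion

OMO sale (to banks) 49 billion rupees: reserves −49B, deposits 0.
FX sale 70 billion rupees: reserves −70B, deposits 0.
Discount-window repayment 87 billion rupees: reserves −87B, deposits 0.
Totals: Δreserves = −206B, Δdeposits = 0.
Δrequired reserves = 6% × 0 = 0.
Δexcess reserves = Δreserves − Δrequired = −206B − (0) = -206 billion.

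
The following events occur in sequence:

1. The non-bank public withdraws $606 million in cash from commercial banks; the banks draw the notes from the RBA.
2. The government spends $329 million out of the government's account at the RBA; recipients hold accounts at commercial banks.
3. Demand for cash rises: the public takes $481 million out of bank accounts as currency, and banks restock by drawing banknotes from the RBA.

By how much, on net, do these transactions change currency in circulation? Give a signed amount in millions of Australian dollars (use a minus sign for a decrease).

+$1087 million

Currency withdrawal $606 million: notes leave the central bank → +$606M.
Government spending $329 million: no currency enters or leaves circulation → 0.
Currency withdrawal $481 million: notes leave the central bank → +$481M.
Net: 606 + 0 + 481 = +$1087 million.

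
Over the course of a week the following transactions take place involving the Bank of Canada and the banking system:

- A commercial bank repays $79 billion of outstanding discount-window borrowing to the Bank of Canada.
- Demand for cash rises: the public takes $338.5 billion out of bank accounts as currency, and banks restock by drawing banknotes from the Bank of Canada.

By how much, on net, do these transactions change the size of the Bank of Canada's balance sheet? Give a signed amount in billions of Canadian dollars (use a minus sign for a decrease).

Bank of Canada balance sheet:
  Assets:      Loans to banks −$79B
  Liabilities: Bank reserves −$417.5B, Currency in circulation +$338.5B
Commercial banking system:
  Assets:      Reserves at CB −$417.5B
  Liabilities: Checkable deposits −$338.5B, Borrowings from CB −$79B
Change in total Bank of Canada assets = -$79 billion.

-$79 billion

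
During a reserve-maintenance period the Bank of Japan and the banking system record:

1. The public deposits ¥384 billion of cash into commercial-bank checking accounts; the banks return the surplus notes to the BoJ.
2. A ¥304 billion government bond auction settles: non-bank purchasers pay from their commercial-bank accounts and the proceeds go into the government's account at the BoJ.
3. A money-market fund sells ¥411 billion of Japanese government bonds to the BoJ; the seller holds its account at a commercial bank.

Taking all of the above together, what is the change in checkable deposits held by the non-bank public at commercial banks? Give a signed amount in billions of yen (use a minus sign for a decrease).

BoJ balance sheet:
  Assets:      Securities +¥411B
  Liabilities: Bank reserves +¥491B, Currency in circulation −¥384B, Government deposits +¥304B
Commercial banking system:
  Assets:      Reserves at CB +¥491B
  Liabilities: Checkable deposits +¥491B
So the change in checkable deposits held by the non-bank public at commercial banks is +¥491 billion.

+¥491 billion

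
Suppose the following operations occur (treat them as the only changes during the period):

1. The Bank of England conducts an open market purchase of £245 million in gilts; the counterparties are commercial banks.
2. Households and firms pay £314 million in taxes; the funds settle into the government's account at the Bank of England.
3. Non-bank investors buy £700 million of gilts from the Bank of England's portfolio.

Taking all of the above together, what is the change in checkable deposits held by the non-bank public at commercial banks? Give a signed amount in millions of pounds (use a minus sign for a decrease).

-£1014 million

Bank of England balance sheet:
  Assets:      Securities −£455M
  Liabilities: Bank reserves −£769M, Government deposits +£314M
Commercial banking system:
  Assets:      Reserves at CB −£769M, Securities −£245M
  Liabilities: Checkable deposits −£1014M
So the change in checkable deposits held by the non-bank public at commercial banks is -£1014 million.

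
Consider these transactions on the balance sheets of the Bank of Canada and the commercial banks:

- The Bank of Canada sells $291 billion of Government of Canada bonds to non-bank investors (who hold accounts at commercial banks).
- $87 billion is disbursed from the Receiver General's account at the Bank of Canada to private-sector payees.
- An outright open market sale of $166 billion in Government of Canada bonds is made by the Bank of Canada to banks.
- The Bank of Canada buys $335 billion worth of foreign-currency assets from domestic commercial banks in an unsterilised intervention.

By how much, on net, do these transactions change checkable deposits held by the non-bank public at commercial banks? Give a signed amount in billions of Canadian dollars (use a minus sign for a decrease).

-$204 billion

Asset sale (to non-banks) $291 billion: non-bank counterparties' bank balances fall → −$291B.
Government spending $87 billion: non-bank counterparties' bank balances rise → +$87B.
OMO sale (to banks) $166 billion: the counterparty is a bank, so public deposits are unchanged → 0.
FX purchase $335 billion: the counterparty is a bank, so public deposits are unchanged → 0.
Net: −291 + 87 + 0 + 0 = -$204 billion.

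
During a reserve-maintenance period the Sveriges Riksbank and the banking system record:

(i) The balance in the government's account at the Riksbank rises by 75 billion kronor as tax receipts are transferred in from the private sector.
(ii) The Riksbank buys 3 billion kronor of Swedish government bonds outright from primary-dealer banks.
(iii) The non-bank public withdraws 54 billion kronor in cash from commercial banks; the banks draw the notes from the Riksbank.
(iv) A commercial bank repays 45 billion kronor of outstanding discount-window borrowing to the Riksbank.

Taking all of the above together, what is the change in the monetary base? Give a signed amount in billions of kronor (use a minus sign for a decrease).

Riksbank balance sheet:
  Assets:      Securities +3B, Loans to banks −45B
  Liabilities: Bank reserves −171B, Currency in circulation +54B, Government deposits +75B
Monetary base = currency + reserves: +54B + (−171B) = -117 billion.

-117 billion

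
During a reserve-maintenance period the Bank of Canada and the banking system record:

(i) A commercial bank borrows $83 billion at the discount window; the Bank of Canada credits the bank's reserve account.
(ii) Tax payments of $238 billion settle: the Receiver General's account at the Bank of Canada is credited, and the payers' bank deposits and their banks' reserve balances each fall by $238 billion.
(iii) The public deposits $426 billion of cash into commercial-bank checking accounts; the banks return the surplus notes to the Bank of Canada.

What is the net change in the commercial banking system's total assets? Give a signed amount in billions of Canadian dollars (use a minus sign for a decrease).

Bank of Canada balance sheet:
  Assets:      Loans to banks +$83B
  Liabilities: Bank reserves +$271B, Currency in circulation −$426B, Government deposits +$238B
Commercial banking system:
  Assets:      Reserves at CB +$271B
  Liabilities: Checkable deposits +$188B, Borrowings from CB +$83B
Change in total bank assets = +$271 billion.

+$271 billion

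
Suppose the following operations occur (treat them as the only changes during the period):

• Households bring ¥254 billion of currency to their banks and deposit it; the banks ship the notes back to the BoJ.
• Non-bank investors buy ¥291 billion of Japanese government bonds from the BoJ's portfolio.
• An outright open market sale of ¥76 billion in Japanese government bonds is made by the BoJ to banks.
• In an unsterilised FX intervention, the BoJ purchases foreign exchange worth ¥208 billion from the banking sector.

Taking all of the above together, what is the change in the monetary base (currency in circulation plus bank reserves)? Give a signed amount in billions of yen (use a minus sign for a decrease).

-¥159 billion

BoJ balance sheet:
  Assets:      Securities −¥367B, Foreign assets +¥208B
  Liabilities: Bank reserves +¥95B, Currency in circulation −¥254B
Monetary base = currency + reserves: −¥254B + (+¥95B) = -¥159 billion.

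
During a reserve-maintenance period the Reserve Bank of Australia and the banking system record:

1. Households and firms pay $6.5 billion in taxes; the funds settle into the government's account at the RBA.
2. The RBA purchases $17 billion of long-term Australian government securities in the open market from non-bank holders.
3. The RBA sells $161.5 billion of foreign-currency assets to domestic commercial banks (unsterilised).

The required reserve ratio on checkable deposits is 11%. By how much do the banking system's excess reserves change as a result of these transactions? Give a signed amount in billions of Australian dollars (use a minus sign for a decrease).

-$152.155 billion

Government account inflow $6.5 billion: reserves −$6.5B, deposits −$6.5B.
Asset purchase (from non-banks) $17 billion: reserves +$17B, deposits +$17B.
FX sale $161.5 billion: reserves −$161.5B, deposits 0.
Totals: Δreserves = −$151B, Δdeposits = +$10.5B.
Δrequired reserves = 11% × +$10.5B = +$1.155B.
Δexcess reserves = Δreserves − Δrequired = −$151B − (+$1.155B) = -$152.155 billion.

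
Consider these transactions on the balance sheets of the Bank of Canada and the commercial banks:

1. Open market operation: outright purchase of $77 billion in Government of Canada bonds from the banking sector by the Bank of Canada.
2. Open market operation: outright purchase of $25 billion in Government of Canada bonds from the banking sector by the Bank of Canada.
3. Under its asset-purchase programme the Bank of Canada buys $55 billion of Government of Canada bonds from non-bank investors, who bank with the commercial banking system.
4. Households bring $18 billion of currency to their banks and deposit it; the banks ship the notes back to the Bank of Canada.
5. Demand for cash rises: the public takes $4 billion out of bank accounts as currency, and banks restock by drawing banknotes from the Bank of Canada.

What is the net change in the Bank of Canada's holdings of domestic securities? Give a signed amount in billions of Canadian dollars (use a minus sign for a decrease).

+$157 billion

Bank of Canada balance sheet:
  Assets:      Securities +$157B
  Liabilities: Bank reserves +$171B, Currency in circulation −$14B
So the change in the Bank of Canada's holdings of domestic securities is +$157 billion.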